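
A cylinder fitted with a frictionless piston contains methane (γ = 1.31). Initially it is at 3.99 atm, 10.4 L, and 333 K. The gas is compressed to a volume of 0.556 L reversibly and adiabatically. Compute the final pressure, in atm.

P₂ ≈ 185 atm

Adiabatic: P₁V₁^γ = P₂V₂^γ ⇒ P₂ = P₁ (V₁/V₂)^γ.
P₂ = 3.99 × (10.4/0.556)^(1.31) = 185 atm.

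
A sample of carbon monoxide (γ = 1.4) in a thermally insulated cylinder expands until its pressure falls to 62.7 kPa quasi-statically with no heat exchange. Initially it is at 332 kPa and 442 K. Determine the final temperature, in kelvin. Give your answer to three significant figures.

T₂ ≈ 275 K

Along an adiabat T P^((1−γ)/γ) is constant, so T₂ = T₁ (P₂/P₁)^((γ−1)/γ).
T₂ = 442 × (62.7/332)^(0.286) = 274.5 K.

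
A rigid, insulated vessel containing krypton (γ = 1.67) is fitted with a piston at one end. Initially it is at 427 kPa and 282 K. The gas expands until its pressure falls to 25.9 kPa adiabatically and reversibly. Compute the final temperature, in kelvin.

Along an adiabat T P^((1−γ)/γ) is constant, so T₂ = T₁ (P₂/P₁)^((γ−1)/γ).
T₂ = 282 × (25.9/427)^(0.401) = 91.61 K.

T₂ ≈ 91.6 K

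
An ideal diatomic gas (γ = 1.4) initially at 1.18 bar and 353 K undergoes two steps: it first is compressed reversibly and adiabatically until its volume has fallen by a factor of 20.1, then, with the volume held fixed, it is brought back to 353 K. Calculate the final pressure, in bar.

P₃ ≈ 23.7 bar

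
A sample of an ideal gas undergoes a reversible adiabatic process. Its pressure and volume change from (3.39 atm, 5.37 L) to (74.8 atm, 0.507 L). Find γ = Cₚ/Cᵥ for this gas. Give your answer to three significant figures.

γ ≈ 1.31

PV^γ = const ⇒ γ = ln(P₂/P₁) / ln(V₁/V₂).
γ = ln(74.8/3.39) / ln(5.37/0.507) = 1.311.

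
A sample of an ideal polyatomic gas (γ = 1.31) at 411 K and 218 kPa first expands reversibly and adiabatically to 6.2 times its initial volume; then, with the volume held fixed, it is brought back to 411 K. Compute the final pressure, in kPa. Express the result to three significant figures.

Adiabatic step (PV^γ = const): P₂ = 218×(1/6.2)^(1.31) = 19.97 kPa; T₂ = 411×(1/6.2)^(0.31) = 233.5 K.
Isochoric: P₃ = P₂(T₃/T₂) = 19.97 × (411/233.5) = 35.16 kPa.

P₃ ≈ 35.2 kPa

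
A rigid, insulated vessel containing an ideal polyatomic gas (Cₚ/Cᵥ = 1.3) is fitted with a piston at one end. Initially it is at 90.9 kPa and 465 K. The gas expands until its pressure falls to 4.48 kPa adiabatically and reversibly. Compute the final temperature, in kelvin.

Adiabatic: T₂/T₁ = (P₂/P₁)^((γ−1)/γ).
T₂ = 465 × (4.48/90.9)^(0.231) = 232.2 K.

T₂ ≈ 232 K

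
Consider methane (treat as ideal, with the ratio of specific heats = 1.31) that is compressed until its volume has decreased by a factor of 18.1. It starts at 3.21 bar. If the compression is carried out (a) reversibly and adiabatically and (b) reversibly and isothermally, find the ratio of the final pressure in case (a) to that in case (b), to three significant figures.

Isothermal: P_b = P₁(V₁/V₂) = 3.21×18.1.
Adiabatic: P_a = P₁(V₁/V₂)^γ = 3.21×18.1^(1.31).
P_a/P_b = (V₁/V₂)^(γ−1) = 18.1^(0.31) = 2.454.

P_adiabatic / P_isothermal ≈ 2.45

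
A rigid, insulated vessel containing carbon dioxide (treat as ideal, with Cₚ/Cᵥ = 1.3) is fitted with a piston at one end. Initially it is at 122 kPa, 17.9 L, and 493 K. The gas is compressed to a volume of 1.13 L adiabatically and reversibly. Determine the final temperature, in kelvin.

T₂ ≈ 1130 K

Adiabatic: T₁V₁^(γ−1) = T₂V₂^(γ−1) ⇒ T₂ = T₁ (V₁/V₂)^(γ−1).
T₂ = 493 × (17.9/1.13)^(0.3) = 1129 K.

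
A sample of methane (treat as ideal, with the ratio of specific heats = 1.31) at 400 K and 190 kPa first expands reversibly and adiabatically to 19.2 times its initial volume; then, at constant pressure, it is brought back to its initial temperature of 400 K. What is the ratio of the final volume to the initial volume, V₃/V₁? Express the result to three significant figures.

V₃/V₁ ≈ 48.0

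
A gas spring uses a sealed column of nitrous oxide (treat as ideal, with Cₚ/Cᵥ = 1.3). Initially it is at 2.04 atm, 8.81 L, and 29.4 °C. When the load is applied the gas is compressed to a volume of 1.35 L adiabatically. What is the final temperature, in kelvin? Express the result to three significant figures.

T₂ ≈ 531 K

Adiabatic: T₁V₁^(γ−1) = T₂V₂^(γ−1) ⇒ T₂ = T₁ (V₁/V₂)^(γ−1).
T₁ = 29.4 °C = 302.5 K.
T₂ = 302.5 × (8.81/1.35)^(0.3) = 531.1 K.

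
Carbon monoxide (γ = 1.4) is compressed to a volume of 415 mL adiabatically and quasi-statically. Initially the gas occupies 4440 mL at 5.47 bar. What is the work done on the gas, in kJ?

W ≈ 9.60 kJ

P₂ = P₁(V₁/V₂)^γ = 5.47×(4440/415)^(1.4) = 151 bar.
For a reversible adiabat, W_by_gas = (P₁V₁ − P₂V₂)/(γ−1).
W_by = (547000×0.00444 − 1.51×10^7×0.000415) / (0.4) = -9597 J.
W_on_gas = −W_by = 9597 J.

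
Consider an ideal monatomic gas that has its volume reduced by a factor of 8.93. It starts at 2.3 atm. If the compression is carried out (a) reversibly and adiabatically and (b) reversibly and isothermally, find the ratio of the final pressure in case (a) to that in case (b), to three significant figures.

For a monatomic ideal gas γ = 5/3.
Isothermal: P_b = P₁(V₁/V₂) = 2.3×8.93.
Adiabatic: P_a = P₁(V₁/V₂)^γ = 2.3×8.93^(5/3).
P_a/P_b = (V₁/V₂)^(γ−1) = 8.93^(2/3) = 4.304.

P_adiabatic / P_isothermal ≈ 4.30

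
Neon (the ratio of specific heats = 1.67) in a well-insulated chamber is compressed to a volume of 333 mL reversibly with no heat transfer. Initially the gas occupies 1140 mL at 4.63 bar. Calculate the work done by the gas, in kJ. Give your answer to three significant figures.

W ≈ -1.01 kJ

P₂ = P₁(V₁/V₂)^γ = 4.63×(1140/333)^(1.67) = 36.15 bar.
For a reversible adiabat, W_by_gas = (P₁V₁ − P₂V₂)/(γ−1).
W_by = (463000×0.00114 − 3.615×10^6×0.000333) / (0.67) = -1009 J.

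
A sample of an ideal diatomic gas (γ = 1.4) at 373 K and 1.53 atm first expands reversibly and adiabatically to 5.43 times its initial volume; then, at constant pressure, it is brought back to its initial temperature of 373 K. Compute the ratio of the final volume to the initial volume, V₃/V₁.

Adiabatic step: V₂/V₁ = 5.43; T₂ = T₁·(1/5.43)^(0.4) = 189.6 K.
Isobaric step: V₃/V₂ = T₃/T₂ = 373/189.6.
V₃/V₁ = (V₂/V₁)(V₃/V₂) = 5.43 × (373/189.6) = 10.68.

V₃/V₁ ≈ 10.7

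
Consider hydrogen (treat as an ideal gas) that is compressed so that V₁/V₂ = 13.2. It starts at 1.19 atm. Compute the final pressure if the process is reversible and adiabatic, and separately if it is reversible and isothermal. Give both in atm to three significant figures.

adiabatic: 44.1 atm; isothermal: 15.7 atm

For a diatomic ideal gas γ = 7/5.
Isothermal: P₂ = P₁(V₁/V₂) = 1.19×13.2 = 15.71 atm.
Adiabatic: P₂ = P₁(V₁/V₂)^γ = 1.19×13.2^(7/5) = 44.09 atm.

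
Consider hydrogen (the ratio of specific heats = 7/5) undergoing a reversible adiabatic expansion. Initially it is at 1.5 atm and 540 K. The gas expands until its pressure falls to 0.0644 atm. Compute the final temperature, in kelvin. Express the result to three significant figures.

T₂ ≈ 220 K

Along an adiabat T P^((1−γ)/γ) is constant, so T₂ = T₁ (P₂/P₁)^((γ−1)/γ).
T₂ = 540 × (0.0644/1.5)^(2/7) = 219.7 K.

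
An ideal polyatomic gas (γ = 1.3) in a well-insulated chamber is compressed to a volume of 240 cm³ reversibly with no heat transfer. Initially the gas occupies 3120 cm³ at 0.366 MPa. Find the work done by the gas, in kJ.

P₂ = P₁(V₁/V₂)^γ = 0.366×(3120/240)^(1.3) = 10.27 MPa.
For a reversible adiabat, W_by_gas = (P₁V₁ − P₂V₂)/(γ−1).
W_by = (366000×0.00312 − 1.027×10^7×0.00024) / (0.3) = -4410 J.

W ≈ -4.41 kJ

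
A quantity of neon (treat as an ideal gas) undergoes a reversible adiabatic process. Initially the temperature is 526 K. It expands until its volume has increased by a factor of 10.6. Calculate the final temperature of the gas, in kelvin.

T₂ ≈ 109 K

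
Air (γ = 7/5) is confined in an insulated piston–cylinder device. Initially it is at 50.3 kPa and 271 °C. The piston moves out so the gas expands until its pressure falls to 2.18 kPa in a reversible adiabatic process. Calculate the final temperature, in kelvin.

T₂ ≈ 222 K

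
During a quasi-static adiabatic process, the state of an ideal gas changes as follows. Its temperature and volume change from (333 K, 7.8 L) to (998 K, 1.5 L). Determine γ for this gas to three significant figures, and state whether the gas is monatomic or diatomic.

γ ≈ 1.67; monatomic

TV^(γ−1) = const ⇒ γ − 1 = ln(T₂/T₁) / ln(V₁/V₂).
γ = 1 + ln(998/333) / ln(7.8/1.5) = 1.666.
γ ≈ 1.67 is close to 5/3, so the gas is monatomic.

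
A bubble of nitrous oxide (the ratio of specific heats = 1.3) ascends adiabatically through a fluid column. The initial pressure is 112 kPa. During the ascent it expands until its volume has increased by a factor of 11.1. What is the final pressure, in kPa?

P₂ ≈ 4.90 kPa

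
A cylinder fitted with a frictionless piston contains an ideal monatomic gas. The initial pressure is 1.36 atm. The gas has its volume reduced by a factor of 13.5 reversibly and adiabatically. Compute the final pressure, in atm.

P₂ ≈ 104 atm

Adiabatic: P₁V₁^γ = P₂V₂^γ ⇒ P₂ = P₁ (V₁/V₂)^γ.
For a monatomic ideal gas γ = 5/3.
P₂ = 1.36 × 13.5^(5/3) = 104.1 atm.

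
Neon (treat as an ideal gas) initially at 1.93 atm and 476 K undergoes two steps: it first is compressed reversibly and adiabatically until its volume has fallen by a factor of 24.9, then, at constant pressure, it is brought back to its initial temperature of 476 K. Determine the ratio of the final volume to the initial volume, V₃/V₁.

V₃/V₁ ≈ 0.00471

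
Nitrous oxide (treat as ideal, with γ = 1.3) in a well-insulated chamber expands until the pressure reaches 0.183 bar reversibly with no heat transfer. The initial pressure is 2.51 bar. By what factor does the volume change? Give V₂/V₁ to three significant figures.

V₂/V₁ ≈ 7.50

From PV^γ = const, V₂/V₁ = (P₁/P₂)^(1/γ).
V₂/V₁ = (2.51/0.183)^(0.769) = 7.495.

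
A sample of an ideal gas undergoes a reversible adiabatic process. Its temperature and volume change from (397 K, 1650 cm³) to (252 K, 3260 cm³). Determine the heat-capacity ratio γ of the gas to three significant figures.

γ ≈ 1.67

TV^(γ−1) = const ⇒ γ − 1 = ln(T₂/T₁) / ln(V₁/V₂).
γ = 1 + ln(252/397) / ln(1650/3260) = 1.667.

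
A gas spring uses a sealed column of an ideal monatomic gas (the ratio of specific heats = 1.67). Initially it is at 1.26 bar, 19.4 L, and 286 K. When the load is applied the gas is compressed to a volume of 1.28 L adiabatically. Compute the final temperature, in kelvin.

T₂ ≈ 1770 K

Adiabatic: T₁V₁^(γ−1) = T₂V₂^(γ−1) ⇒ T₂ = T₁ (V₁/V₂)^(γ−1).
T₂ = 286 × (19.4/1.28)^(0.67) = 1768 K.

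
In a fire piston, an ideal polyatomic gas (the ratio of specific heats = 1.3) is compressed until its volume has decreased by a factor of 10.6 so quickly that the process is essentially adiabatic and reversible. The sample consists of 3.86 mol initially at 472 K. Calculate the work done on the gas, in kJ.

W ≈ 52.0 kJ

For a reversible adiabat TV^(γ−1) is constant, so T₂ = T₁ (V₁/V₂)^(γ−1).
T₂ = 472 × 10.6^(0.3) = 958.4 K.
Q = 0, so ΔU = W_on_gas = nCᵥΔT with Cᵥ = R/(γ−1) = 27.71 J/(mol·K).
ΔU = 3.86 × 27.71 × (958.4 − 472) = 52030 J.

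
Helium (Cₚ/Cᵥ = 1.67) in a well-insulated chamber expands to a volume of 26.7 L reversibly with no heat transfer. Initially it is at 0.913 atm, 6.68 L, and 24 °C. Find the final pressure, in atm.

P₂ ≈ 0.0903 atm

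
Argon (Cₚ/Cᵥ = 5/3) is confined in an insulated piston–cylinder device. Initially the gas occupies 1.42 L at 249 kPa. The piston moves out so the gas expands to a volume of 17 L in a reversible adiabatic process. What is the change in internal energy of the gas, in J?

ΔU ≈ -429 J

P₂ = P₁(V₁/V₂)^γ = 249×(1.42/17)^(5/3) = 3.974 kPa.
For a reversible adiabat, W_by_gas = (P₁V₁ − P₂V₂)/(γ−1).
W_by = (249000×0.00142 − 3974×0.017) / (2/3) = 429 J.
Q = 0 ⇒ ΔU = −W_by = -429 J.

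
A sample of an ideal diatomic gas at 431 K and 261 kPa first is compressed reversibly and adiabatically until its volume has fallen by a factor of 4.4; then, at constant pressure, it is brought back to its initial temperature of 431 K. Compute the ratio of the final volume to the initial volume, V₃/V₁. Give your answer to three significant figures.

V₃/V₁ ≈ 0.126

For a diatomic ideal gas γ = 7/5.
Adiabatic step: V₂/V₁ = 0.2273; T₂ = T₁·4.4^(2/5) = 779.6 K.
Isobaric step: V₃/V₂ = T₃/T₂ = 431/779.6.
V₃/V₁ = (V₂/V₁)(V₃/V₂) = 0.2273 × (431/779.6) = 0.1257.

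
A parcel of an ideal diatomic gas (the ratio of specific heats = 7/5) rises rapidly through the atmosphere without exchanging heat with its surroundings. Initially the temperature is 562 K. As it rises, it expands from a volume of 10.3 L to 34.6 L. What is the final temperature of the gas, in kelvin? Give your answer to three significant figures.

Adiabatic: T₁V₁^(γ−1) = T₂V₂^(γ−1) ⇒ T₂ = T₁ (V₁/V₂)^(γ−1).
T₂ = 562 × (10.3/34.6)^(2/5) = 346.1 K.

T₂ ≈ 346 K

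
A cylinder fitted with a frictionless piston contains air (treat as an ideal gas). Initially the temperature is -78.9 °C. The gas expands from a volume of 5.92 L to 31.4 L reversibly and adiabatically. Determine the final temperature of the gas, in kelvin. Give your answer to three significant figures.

T₂ ≈ 99.7 K

For a reversible adiabat TV^(γ−1) is constant, so T₂ = T₁ (V₁/V₂)^(γ−1).
For a diatomic ideal gas γ = 7/5, so γ−1 = 2/5.
T₁ = -78.9 °C = 194.2 K.
T₂ = 194.2 × (5.92/31.4)^(2/5) = 99.66 K.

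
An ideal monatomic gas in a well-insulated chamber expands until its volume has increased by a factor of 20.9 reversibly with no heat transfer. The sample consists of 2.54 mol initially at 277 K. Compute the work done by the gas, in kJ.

W ≈ 7.62 kJ

For a reversible adiabat TV^(γ−1) is constant, so T₂ = T₁ (V₁/V₂)^(γ−1).
γ = 5/3 for a monatomic ideal gas, so γ−1 = 2/3.
T₂ = 277 × (1/20.9)^(2/3) = 36.51 K.
Q = 0, so ΔU = W_on_gas = nCᵥΔT with Cᵥ = R/(γ−1) = 12.47 J/(mol·K).
ΔU = 2.54 × 12.47 × (36.51 − 277) = -7618 J.
Work done by the gas = −ΔU = 7618 J.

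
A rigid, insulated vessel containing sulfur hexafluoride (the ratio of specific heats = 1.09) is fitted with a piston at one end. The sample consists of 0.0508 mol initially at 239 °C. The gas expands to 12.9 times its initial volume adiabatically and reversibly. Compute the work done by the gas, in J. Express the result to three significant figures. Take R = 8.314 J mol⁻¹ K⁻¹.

W ≈ 494 J

Adiabatic: T₁V₁^(γ−1) = T₂V₂^(γ−1) ⇒ T₂ = T₁ (V₁/V₂)^(γ−1).
T₁ = 239 °C = 512.1 K.
T₂ = 512.1 × (1/12.9)^(0.09) = 406.9 K.
Q = 0, so ΔU = W_on_gas = nCᵥΔT with Cᵥ = R/(γ−1) = 92.38 J/(mol·K).
ΔU = 0.0508 × 92.38 × (406.9 − 512.1) = -494.1 J.
Work done by the gas = −ΔU = 494.1 J.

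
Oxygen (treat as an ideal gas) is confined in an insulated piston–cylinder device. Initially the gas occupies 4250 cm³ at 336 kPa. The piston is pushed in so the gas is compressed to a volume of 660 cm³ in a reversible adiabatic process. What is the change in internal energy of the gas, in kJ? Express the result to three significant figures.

γ = 7/5 for a diatomic ideal gas.
P₂ = P₁(V₁/V₂)^γ = 336×(4250/660)^(7/5) = 4557 kPa.
For a reversible adiabat, W_by_gas = (P₁V₁ − P₂V₂)/(γ−1).
W_by = (336000×0.00425 − 4.557×10^6×0.00066) / (2/5) = -3950 J.
Q = 0 ⇒ ΔU = −W_by = 3950 J.

ΔU ≈ 3.95 kJ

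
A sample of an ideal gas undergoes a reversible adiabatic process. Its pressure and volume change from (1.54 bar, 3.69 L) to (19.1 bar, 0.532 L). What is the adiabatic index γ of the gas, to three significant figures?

γ ≈ 1.30

PV^γ = const ⇒ γ = ln(P₂/P₁) / ln(V₁/V₂).
γ = ln(19.1/1.54) / ln(3.69/0.532) = 1.3.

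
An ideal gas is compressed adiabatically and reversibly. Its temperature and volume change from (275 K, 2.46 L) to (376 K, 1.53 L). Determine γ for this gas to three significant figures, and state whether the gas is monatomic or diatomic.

γ ≈ 1.66; monatomic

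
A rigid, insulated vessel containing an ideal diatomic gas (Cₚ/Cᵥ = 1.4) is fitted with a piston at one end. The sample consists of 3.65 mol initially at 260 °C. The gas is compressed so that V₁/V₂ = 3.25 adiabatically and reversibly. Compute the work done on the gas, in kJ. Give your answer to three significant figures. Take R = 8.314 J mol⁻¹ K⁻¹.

For a reversible adiabat TV^(γ−1) is constant, so T₂ = T₁ (V₁/V₂)^(γ−1).
T₁ = 260 °C = 533.1 K.
T₂ = 533.1 × 3.25^(0.4) = 854.3 K.
Q = 0, so ΔU = W_on_gas = nCᵥΔT with Cᵥ = R/(γ−1) = 20.79 J/(mol·K).
ΔU = 3.65 × 20.79 × (854.3 − 533.1) = 24360 J.

W ≈ 24.4 kJ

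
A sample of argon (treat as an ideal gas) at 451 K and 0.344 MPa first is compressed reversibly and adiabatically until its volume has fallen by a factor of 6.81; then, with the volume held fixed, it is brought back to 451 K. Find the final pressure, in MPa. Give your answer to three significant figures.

For a monatomic ideal gas γ = 5/3.
Adiabatic step (PV^γ = const): P₂ = 0.344×6.81^(5/3) = 8.417 MPa; T₂ = 451×6.81^(2/3) = 1620 K.
Isochoric: P₃ = P₂(T₃/T₂) = 8.417 × (451/1620) = 2.343 MPa.

P₃ ≈ 2.34 MPa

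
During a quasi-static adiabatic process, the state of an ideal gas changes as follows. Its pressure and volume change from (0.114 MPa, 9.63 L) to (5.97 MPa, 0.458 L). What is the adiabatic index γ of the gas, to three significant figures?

γ ≈ 1.30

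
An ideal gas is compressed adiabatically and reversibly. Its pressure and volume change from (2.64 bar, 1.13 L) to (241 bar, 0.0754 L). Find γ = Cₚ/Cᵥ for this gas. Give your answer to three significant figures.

PV^γ = const ⇒ γ = ln(P₂/P₁) / ln(V₁/V₂).
γ = ln(241/2.64) / ln(1.13/0.0754) = 1.667.

γ ≈ 1.67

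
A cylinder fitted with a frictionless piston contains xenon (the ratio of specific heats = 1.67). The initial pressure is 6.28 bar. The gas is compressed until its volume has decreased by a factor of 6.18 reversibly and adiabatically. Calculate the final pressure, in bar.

P₂ ≈ 131 bar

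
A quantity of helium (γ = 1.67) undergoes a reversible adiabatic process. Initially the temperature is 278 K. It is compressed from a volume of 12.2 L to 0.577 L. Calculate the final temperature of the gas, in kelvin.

Adiabatic: T₁V₁^(γ−1) = T₂V₂^(γ−1) ⇒ T₂ = T₁ (V₁/V₂)^(γ−1).
T₂ = 278 × (12.2/0.577)^(0.67) = 2147 K.

T₂ ≈ 2150 K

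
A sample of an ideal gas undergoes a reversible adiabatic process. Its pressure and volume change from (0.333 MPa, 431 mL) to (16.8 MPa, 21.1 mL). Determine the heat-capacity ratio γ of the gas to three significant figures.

PV^γ = const ⇒ γ = ln(P₂/P₁) / ln(V₁/V₂).
γ = ln(16.8/0.333) / ln(431/21.1) = 1.3.

γ ≈ 1.30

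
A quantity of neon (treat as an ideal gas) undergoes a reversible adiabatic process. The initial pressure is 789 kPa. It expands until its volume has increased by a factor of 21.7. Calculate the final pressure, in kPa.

P₂ ≈ 4.67 kPa

Adiabatic: P₁V₁^γ = P₂V₂^γ ⇒ P₂ = P₁ (V₁/V₂)^γ.
For a monatomic ideal gas γ = 5/3.
P₂ = 789 × (1/21.7)^(5/3) = 4.674 kPa.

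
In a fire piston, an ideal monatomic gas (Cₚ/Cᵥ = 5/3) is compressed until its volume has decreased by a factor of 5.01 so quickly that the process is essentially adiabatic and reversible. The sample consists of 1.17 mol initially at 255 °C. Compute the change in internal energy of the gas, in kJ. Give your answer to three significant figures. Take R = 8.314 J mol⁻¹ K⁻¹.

For a reversible adiabat TV^(γ−1) is constant, so T₂ = T₁ (V₁/V₂)^(γ−1).
T₁ = 255 °C = 528.1 K.
T₂ = 528.1 × 5.01^(2/3) = 1546 K.
Q = 0, so ΔU = W_on_gas = nCᵥΔT with Cᵥ = R/(γ−1) = 12.47 J/(mol·K).
ΔU = 1.17 × 12.47 × (1546 − 528.1) = 14860 J.

ΔU ≈ 14.9 kJ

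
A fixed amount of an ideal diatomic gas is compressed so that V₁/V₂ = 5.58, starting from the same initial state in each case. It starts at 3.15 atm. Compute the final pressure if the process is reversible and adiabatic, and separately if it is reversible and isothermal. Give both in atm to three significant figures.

For a diatomic ideal gas γ = 7/5.
Isothermal: P₂ = P₁(V₁/V₂) = 3.15×5.58 = 17.58 atm.
Adiabatic: P₂ = P₁(V₁/V₂)^γ = 3.15×5.58^(7/5) = 34.96 atm.

adiabatic: 35.0 atm; isothermal: 17.6 atm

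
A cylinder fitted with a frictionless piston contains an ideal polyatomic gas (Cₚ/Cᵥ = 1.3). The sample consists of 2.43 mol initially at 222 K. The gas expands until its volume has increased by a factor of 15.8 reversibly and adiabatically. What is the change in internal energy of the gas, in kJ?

ΔU ≈ -8.42 kJ

For a reversible adiabat TV^(γ−1) is constant, so T₂ = T₁ (V₁/V₂)^(γ−1).
T₂ = 222 × (1/15.8)^(0.3) = 97 K.
Q = 0, so ΔU = W_on_gas = nCᵥΔT with Cᵥ = R/(γ−1) = 27.71 J/(mol·K).
ΔU = 2.43 × 27.71 × (97 − 222) = -8418 J.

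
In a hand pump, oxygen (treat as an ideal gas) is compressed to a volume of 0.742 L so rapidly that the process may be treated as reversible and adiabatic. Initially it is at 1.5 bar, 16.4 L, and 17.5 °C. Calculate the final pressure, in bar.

P₂ ≈ 114 bar

Since PV^γ is constant along a reversible adiabat, P₂ = P₁ (V₁/V₂)^γ.
γ = 7/5 for a diatomic ideal gas.
P₂ = 1.5 × (16.4/0.742)^(7/5) = 114.4 bar.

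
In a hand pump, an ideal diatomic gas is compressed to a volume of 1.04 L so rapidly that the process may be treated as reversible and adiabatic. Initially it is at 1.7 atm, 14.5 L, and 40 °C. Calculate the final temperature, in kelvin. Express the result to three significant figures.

T₂ ≈ 898 K

For a reversible adiabat TV^(γ−1) is constant, so T₂ = T₁ (V₁/V₂)^(γ−1).
γ = 7/5 for a diatomic ideal gas.
T₁ = 40 °C = 313.1 K.
T₂ = 313.1 × (14.5/1.04)^(2/5) = 898.4 K.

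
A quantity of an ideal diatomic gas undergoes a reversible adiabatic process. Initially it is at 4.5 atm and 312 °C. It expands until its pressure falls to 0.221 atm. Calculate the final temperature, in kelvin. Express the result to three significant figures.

T₂ ≈ 247 K

Along an adiabat T P^((1−γ)/γ) is constant, so T₂ = T₁ (P₂/P₁)^((γ−1)/γ).
For a diatomic ideal gas γ = 7/5, so (γ−1)/γ = 2/7.
T₁ = 312 °C = 585.1 K.
T₂ = 585.1 × (0.221/4.5)^(2/7) = 247.4 K.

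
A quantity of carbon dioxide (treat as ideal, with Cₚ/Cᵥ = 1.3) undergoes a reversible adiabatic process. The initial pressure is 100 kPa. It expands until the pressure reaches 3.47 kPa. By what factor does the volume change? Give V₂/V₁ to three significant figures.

From PV^γ = const, V₂/V₁ = (P₁/P₂)^(1/γ).
V₂/V₁ = (100/3.47)^(0.769) = 13.27.

V₂/V₁ ≈ 13.3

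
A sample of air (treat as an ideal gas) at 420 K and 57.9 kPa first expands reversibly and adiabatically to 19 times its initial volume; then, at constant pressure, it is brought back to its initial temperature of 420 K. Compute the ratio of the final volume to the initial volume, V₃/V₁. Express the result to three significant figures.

For a diatomic ideal gas γ = 7/5.
Adiabatic step: V₂/V₁ = 19; T₂ = T₁·(1/19)^(2/5) = 129.3 K.
Isobaric step: V₃/V₂ = T₃/T₂ = 420/129.3.
V₃/V₁ = (V₂/V₁)(V₃/V₂) = 19 × (420/129.3) = 61.7.

V₃/V₁ ≈ 61.7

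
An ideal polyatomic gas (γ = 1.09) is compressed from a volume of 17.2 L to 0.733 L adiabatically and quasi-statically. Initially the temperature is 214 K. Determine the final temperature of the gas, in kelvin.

T₂ ≈ 284 K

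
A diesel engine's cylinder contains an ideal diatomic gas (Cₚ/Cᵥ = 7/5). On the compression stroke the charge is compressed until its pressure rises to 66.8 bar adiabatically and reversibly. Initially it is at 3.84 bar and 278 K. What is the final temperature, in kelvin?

T₂ ≈ 629 K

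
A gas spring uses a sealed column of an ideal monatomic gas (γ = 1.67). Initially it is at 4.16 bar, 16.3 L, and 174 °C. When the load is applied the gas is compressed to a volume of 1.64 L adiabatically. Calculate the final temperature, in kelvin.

For a reversible adiabat TV^(γ−1) is constant, so T₂ = T₁ (V₁/V₂)^(γ−1).
T₁ = 174 °C = 447.1 K.
T₂ = 447.1 × (16.3/1.64)^(0.67) = 2083 K.

T₂ ≈ 2080 K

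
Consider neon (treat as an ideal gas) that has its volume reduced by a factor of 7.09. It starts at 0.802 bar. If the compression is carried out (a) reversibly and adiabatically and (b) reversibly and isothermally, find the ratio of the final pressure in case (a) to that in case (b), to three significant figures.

P_adiabatic / P_isothermal ≈ 3.69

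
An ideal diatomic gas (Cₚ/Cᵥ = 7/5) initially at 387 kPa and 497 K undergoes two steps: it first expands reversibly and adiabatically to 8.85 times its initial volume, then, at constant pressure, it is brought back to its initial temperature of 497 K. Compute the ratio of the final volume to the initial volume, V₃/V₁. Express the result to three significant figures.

V₃/V₁ ≈ 21.2

Adiabatic step: V₂/V₁ = 8.85; T₂ = T₁·(1/8.85)^(2/5) = 207.8 K.
Isobaric step: V₃/V₂ = T₃/T₂ = 497/207.8.
V₃/V₁ = (V₂/V₁)(V₃/V₂) = 8.85 × (497/207.8) = 21.17.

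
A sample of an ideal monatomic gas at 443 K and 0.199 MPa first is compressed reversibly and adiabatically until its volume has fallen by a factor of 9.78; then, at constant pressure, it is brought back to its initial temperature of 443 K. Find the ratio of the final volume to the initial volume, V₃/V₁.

V₃/V₁ ≈ 0.0224

For a monatomic ideal gas γ = 5/3.
Adiabatic step: V₂/V₁ = 0.1022; T₂ = T₁·9.78^(2/3) = 2026 K.
Isobaric step: V₃/V₂ = T₃/T₂ = 443/2026.
V₃/V₁ = (V₂/V₁)(V₃/V₂) = 0.1022 × (443/2026) = 0.02236.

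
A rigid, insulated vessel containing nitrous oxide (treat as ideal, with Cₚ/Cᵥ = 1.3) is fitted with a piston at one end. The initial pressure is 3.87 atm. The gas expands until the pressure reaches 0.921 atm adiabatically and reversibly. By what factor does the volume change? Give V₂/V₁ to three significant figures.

V₂/V₁ ≈ 3.02

From PV^γ = const, V₂/V₁ = (P₁/P₂)^(1/γ).
V₂/V₁ = (3.87/0.921)^(0.769) = 3.017.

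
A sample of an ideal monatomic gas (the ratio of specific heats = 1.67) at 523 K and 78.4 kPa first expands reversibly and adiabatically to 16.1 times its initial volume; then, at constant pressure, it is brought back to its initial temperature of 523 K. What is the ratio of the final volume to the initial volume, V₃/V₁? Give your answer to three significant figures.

V₃/V₁ ≈ 104

Adiabatic step: V₂/V₁ = 16.1; T₂ = T₁·(1/16.1)^(0.67) = 81.27 K.
Isobaric step: V₃/V₂ = T₃/T₂ = 523/81.27.
V₃/V₁ = (V₂/V₁)(V₃/V₂) = 16.1 × (523/81.27) = 103.6.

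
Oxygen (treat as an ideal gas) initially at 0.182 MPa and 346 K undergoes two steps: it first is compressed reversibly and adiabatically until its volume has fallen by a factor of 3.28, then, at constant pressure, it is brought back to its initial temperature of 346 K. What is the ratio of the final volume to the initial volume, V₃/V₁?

V₃/V₁ ≈ 0.190

For a diatomic ideal gas γ = 7/5.
Adiabatic step: V₂/V₁ = 0.3049; T₂ = T₁·3.28^(2/5) = 556.4 K.
Isobaric step: V₃/V₂ = T₃/T₂ = 346/556.4.
V₃/V₁ = (V₂/V₁)(V₃/V₂) = 0.3049 × (346/556.4) = 0.1896.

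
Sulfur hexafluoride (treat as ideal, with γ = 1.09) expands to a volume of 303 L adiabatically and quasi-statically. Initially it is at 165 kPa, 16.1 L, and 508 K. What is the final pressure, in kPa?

P₂ ≈ 6.73 kPa

Adiabatic: P₁V₁^γ = P₂V₂^γ ⇒ P₂ = P₁ (V₁/V₂)^γ.
P₂ = 165 × (16.1/303)^(1.09) = 6.732 kPa.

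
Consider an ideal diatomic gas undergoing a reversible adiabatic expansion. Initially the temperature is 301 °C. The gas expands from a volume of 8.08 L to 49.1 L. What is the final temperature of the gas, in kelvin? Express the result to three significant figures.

T₂ ≈ 279 K

Adiabatic: T₁V₁^(γ−1) = T₂V₂^(γ−1) ⇒ T₂ = T₁ (V₁/V₂)^(γ−1).
For a diatomic ideal gas γ = 7/5, so γ−1 = 2/5.
T₁ = 301 °C = 574.1 K.
T₂ = 574.1 × (8.08/49.1)^(2/5) = 279 K.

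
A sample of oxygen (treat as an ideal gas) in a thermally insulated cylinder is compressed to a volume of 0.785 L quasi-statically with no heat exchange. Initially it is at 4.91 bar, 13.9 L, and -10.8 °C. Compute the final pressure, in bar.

P₂ ≈ 274 bar

Adiabatic: P₁V₁^γ = P₂V₂^γ ⇒ P₂ = P₁ (V₁/V₂)^γ.
γ = 7/5 for a diatomic ideal gas.
P₂ = 4.91 × (13.9/0.785)^(7/5) = 274.5 bar.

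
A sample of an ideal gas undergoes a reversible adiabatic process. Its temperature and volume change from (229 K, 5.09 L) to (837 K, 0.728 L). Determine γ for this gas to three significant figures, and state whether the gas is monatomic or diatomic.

TV^(γ−1) = const ⇒ γ − 1 = ln(T₂/T₁) / ln(V₁/V₂).
γ = 1 + ln(837/229) / ln(5.09/0.728) = 1.666.
γ ≈ 1.67 is close to 5/3, so the gas is monatomic.

γ ≈ 1.67; monatomic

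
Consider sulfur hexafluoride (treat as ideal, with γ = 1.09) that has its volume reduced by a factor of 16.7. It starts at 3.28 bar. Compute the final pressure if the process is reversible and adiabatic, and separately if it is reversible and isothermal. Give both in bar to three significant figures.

adiabatic: 70.6 bar; isothermal: 54.8 bar

Isothermal: P₂ = P₁(V₁/V₂) = 3.28×16.7 = 54.78 bar.
Adiabatic: P₂ = P₁(V₁/V₂)^γ = 3.28×16.7^(1.09) = 70.57 bar.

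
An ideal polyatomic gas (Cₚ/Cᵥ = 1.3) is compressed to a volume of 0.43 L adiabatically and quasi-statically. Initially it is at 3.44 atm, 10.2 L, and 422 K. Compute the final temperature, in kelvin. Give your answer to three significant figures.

Adiabatic: T₁V₁^(γ−1) = T₂V₂^(γ−1) ⇒ T₂ = T₁ (V₁/V₂)^(γ−1).
T₂ = 422 × (10.2/0.43)^(0.3) = 1091 K.

T₂ ≈ 1090 K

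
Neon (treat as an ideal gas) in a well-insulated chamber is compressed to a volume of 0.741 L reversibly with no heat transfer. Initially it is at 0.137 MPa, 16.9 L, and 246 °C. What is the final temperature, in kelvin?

T₂ ≈ 4180 K

Adiabatic: T₁V₁^(γ−1) = T₂V₂^(γ−1) ⇒ T₂ = T₁ (V₁/V₂)^(γ−1).
γ = 5/3 for a monatomic ideal gas.
T₁ = 246 °C = 519.1 K.
T₂ = 519.1 × (16.9/0.741)^(2/3) = 4175 K.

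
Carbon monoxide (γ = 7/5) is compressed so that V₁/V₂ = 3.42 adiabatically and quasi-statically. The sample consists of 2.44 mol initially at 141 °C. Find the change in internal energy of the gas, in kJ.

For a reversible adiabat TV^(γ−1) is constant, so T₂ = T₁ (V₁/V₂)^(γ−1).
T₁ = 141 °C = 414.1 K.
T₂ = 414.1 × 3.42^(2/5) = 677.3 K.
Q = 0, so ΔU = W_on_gas = nCᵥΔT with Cᵥ = R/(γ−1) = 20.79 J/(mol·K).
ΔU = 2.44 × 20.79 × (677.3 − 414.1) = 13340 J.

ΔU ≈ 13.3 kJ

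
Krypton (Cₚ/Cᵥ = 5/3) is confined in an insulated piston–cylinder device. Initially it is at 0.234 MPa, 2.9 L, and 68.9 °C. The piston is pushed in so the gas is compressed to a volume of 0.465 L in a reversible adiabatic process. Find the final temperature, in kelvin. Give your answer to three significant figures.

T₂ ≈ 1160 K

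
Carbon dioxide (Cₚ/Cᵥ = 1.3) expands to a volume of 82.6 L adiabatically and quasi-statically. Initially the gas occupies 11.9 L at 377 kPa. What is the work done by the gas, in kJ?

W ≈ 6.59 kJ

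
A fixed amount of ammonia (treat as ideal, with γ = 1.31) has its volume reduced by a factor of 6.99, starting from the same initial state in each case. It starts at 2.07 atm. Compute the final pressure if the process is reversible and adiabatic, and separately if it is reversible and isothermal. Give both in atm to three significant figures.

Isothermal: P₂ = P₁(V₁/V₂) = 2.07×6.99 = 14.47 atm.
Adiabatic: P₂ = P₁(V₁/V₂)^γ = 2.07×6.99^(1.31) = 26.44 atm.

adiabatic: 26.4 atm; isothermal: 14.5 atm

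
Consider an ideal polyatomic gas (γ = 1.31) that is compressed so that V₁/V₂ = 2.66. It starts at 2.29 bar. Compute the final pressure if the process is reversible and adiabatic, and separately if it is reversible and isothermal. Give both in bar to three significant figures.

adiabatic: 8.25 bar; isothermal: 6.09 bar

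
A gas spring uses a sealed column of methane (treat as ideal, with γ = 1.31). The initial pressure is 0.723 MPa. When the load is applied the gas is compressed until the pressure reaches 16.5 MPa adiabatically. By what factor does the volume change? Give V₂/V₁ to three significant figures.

V₂/V₁ ≈ 0.0919

From PV^γ = const, V₂/V₁ = (P₁/P₂)^(1/γ).
V₂/V₁ = (0.723/16.5)^(0.763) = 0.09185.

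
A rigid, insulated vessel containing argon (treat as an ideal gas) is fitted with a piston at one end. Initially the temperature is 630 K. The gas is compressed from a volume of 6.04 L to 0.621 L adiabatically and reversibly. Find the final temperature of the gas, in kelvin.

T₂ ≈ 2870 K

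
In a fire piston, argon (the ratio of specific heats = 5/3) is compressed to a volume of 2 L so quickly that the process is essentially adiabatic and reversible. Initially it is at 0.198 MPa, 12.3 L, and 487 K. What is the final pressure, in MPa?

Adiabatic: P₁V₁^γ = P₂V₂^γ ⇒ P₂ = P₁ (V₁/V₂)^γ.
P₂ = 0.198 × (12.3/2)^(5/3) = 4.087 MPa.

P₂ ≈ 4.09 MPa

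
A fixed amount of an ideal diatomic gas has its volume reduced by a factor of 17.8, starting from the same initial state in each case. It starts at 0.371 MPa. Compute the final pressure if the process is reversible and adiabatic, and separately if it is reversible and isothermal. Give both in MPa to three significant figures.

adiabatic: 20.9 MPa; isothermal: 6.60 MPa

For a diatomic ideal gas γ = 7/5.
Isothermal: P₂ = P₁(V₁/V₂) = 0.371×17.8 = 6.604 MPa.
Adiabatic: P₂ = P₁(V₁/V₂)^γ = 0.371×17.8^(7/5) = 20.89 MPa.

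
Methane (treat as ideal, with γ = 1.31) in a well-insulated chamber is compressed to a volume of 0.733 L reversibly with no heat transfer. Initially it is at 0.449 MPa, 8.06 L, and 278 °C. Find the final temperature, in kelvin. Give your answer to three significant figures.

T₂ ≈ 1160 K

Adiabatic: T₁V₁^(γ−1) = T₂V₂^(γ−1) ⇒ T₂ = T₁ (V₁/V₂)^(γ−1).
T₁ = 278 °C = 551.1 K.
T₂ = 551.1 × (8.06/0.733)^(0.31) = 1159 K.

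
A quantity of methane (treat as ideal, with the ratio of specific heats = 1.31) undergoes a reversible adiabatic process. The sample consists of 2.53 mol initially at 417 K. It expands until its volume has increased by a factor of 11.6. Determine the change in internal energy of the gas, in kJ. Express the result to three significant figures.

ΔU ≈ -15.1 kJ

For a reversible adiabat TV^(γ−1) is constant, so T₂ = T₁ (V₁/V₂)^(γ−1).
T₂ = 417 × (1/11.6)^(0.31) = 195.1 K.
Q = 0, so ΔU = W_on_gas = nCᵥΔT with Cᵥ = R/(γ−1) = 26.82 J/(mol·K).
ΔU = 2.53 × 26.82 × (195.1 − 417) = -15060 J.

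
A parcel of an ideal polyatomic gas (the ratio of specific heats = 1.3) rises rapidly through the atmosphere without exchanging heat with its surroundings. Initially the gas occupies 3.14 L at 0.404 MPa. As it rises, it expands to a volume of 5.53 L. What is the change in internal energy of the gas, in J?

P₂ = P₁(V₁/V₂)^γ = 0.404×(3.14/5.53)^(1.3) = 0.1936 MPa.
For a reversible adiabat, W_by_gas = (P₁V₁ − P₂V₂)/(γ−1).
W_by = (404000×0.00314 − 193600×0.00553) / (0.3) = 660.3 J.
Q = 0 ⇒ ΔU = −W_by = -660.3 J.

ΔU ≈ -660 J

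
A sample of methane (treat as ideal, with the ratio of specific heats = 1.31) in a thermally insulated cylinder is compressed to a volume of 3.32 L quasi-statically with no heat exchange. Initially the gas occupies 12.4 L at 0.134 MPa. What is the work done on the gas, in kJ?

P₂ = P₁(V₁/V₂)^γ = 0.134×(12.4/3.32)^(1.31) = 0.753 MPa.
For a reversible adiabat, W_by_gas = (P₁V₁ − P₂V₂)/(γ−1).
W_by = (134000×0.0124 − 753000×0.00332) / (0.31) = -2704 J.
W_on_gas = −W_by = 2704 J.

W ≈ 2.70 kJ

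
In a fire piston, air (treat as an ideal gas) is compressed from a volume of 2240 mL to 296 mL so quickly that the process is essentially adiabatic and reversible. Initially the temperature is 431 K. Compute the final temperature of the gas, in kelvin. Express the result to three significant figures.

Adiabatic: T₁V₁^(γ−1) = T₂V₂^(γ−1) ⇒ T₂ = T₁ (V₁/V₂)^(γ−1).
For a diatomic ideal gas γ = 7/5, so γ−1 = 2/5.
T₂ = 431 × (2240/296)^(2/5) = 968.4 K.

T₂ ≈ 968 K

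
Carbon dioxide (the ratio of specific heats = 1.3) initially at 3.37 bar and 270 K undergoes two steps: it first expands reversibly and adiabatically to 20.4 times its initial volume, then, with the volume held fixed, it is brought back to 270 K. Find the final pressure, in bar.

Adiabatic step (PV^γ = const): P₂ = 3.37×(1/20.4)^(1.3) = 0.06685 bar; T₂ = 270×(1/20.4)^(0.3) = 109.3 K.
Isochoric: P₃ = P₂(T₃/T₂) = 0.06685 × (270/109.3) = 0.1652 bar.

P₃ ≈ 0.165 bar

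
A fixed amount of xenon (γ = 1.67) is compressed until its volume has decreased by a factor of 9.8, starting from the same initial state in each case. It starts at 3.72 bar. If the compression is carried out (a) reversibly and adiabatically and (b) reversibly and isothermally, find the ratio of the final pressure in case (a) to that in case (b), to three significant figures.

P_adiabatic / P_isothermal ≈ 4.61

Isothermal: P_b = P₁(V₁/V₂) = 3.72×9.8.
Adiabatic: P_a = P₁(V₁/V₂)^γ = 3.72×9.8^(1.67).
P_a/P_b = (V₁/V₂)^(γ−1) = 9.8^(0.67) = 4.614.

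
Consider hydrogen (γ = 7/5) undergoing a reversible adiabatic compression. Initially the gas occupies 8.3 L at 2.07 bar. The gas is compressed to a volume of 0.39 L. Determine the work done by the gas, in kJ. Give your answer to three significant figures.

W ≈ -10.3 kJ

P₂ = P₁(V₁/V₂)^γ = 2.07×(8.3/0.39)^(7/5) = 149.7 bar.
For a reversible adiabat, W_by_gas = (P₁V₁ − P₂V₂)/(γ−1).
W_by = (207000×0.0083 − 1.497×10^7×0.00039) / (2/5) = -10300 J.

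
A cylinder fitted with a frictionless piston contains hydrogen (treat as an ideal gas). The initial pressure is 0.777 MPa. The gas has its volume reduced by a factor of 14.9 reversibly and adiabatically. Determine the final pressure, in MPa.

P₂ ≈ 34.1 MPa

Adiabatic: P₁V₁^γ = P₂V₂^γ ⇒ P₂ = P₁ (V₁/V₂)^γ.
For a diatomic ideal gas γ = 7/5.
P₂ = 0.777 × 14.9^(7/5) = 34.11 MPa.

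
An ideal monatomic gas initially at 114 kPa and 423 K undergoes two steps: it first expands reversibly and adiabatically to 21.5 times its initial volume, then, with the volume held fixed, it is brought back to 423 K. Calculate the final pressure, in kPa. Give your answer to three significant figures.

For a monatomic ideal gas γ = 5/3.
Adiabatic step (PV^γ = const): P₂ = 114×(1/21.5)^(5/3) = 0.6858 kPa; T₂ = 423×(1/21.5)^(2/3) = 54.71 K.
Isochoric: P₃ = P₂(T₃/T₂) = 0.6858 × (423/54.71) = 5.302 kPa.

P₃ ≈ 5.30 kPa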